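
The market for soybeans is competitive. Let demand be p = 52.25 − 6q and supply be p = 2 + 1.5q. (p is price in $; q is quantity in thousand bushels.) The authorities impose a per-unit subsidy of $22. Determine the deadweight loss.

Competitive equilibrium: 52.25 − 6q = 2 + 1.5q → q* = 6.7, p* = 12.05.
The subsidy lowers effective supply by 22: p = 1.5q − 20.
New quantity: 52.25 − 6q = 1.5q − 20 → q' = 9.6333.
Overproduction Δq = 9.6333 − 6.7 = 2.9333; wedge = subsidy = 22.
DWL = ½ × 2.9333 × 22 = $32.27 thousand.

$32.27 thousand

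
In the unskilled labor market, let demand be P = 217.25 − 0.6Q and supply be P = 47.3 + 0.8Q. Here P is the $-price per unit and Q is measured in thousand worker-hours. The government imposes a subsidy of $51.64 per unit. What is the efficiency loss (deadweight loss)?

Competitive equilibrium: 217.25 − 0.6Q = 47.3 + 0.8Q → Q* = 121.3929, P* = 144.4143.
The subsidy lowers effective supply by 51.64: P = 0.8Q − 4.34.
New quantity: 217.25 − 0.6Q = 0.8Q − 4.34 → Q' = 158.2786.
Overproduction ΔQ = 158.2786 − 121.3929 = 36.8857; wedge = subsidy = 51.64.
Welfare loss = ½ × 36.8857 × 51.64 = $952.39 thousand.

$952.39 thousand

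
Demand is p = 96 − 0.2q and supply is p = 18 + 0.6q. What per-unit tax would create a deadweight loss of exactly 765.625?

Competitive equilibrium: 96 − 0.2q = 18 + 0.6q → q* = 97.5, p* = 76.5.
A tax t gives Δq = t/0.8 and wedge t, so DWL = t²/1.6.
t²/1.6 = 765.625 → t² = 1225 → t = 35.

35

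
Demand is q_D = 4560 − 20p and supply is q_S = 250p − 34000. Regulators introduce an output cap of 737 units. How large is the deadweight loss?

In inverse form: demand p = 228 − 0.05q, supply p = 136 + 0.004q.
Competitive equilibrium: 228 − 0.05q = 136 + 0.004q → q* = 1703.7037, p* = 142.8148.
At q = 737: demand price = 228 − 0.05·737 = 191.15; supply price = 136 + 0.004·737 = 138.948.
Δq = 1703.7037 − 737 = 966.7037; wedge = 191.15 − 138.948 = 52.202.
DWL = ½ × 966.7037 × 52.202 = 25231.93.

25231.93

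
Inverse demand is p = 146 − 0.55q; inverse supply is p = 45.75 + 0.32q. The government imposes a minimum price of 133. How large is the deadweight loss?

Competitive equilibrium: 146 − 0.55q = 45.75 + 0.32q → q* = 115.2299, p* = 82.6236.
At the floor p = 133, quantity demanded = (146 − 133)/0.55 = 23.6364.
Sellers' marginal cost at q' = 23.6364: 45.75 + 0.32·23.6364 = 53.3136.
Δq = 115.2299 − 23.6364 = 91.5935; wedge = 133 − 53.3136 = 79.6864.
Deadweight loss = ½ × 91.5935 × 79.6864 = 3649.38.

3649.38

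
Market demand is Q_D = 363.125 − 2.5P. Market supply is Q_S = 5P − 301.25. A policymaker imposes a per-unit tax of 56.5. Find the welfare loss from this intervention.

In inverse form: demand P = 145.25 − 0.4Q, supply P = 60.25 + 0.2Q.
Competitive equilibrium: 145.25 − 0.4Q = 60.25 + 0.2Q → Q* = 141.6667, P* = 88.5833.
With the tax, the buyer price exceeds the seller price by 56.5: (145.25 − 0.4Q) − (60.25 + 0.2Q) = 56.5 → Q' = 47.5.
ΔQ = 141.6667 − 47.5 = 94.1667; the wedge equals the tax, 56.5.
The triangle = ½ × 94.1667 × 56.5 = 2660.21.

2660.21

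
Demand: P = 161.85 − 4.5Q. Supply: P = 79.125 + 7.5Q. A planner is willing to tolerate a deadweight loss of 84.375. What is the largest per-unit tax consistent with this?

Competitive equilibrium: 161.85 − 4.5Q = 79.125 + 7.5Q → Q* = 6.8938, P* = 130.8281.
A tax t gives ΔQ = t/12 and wedge t, so DWL = t²/24.
t²/24 = 84.375 → t² = 2025 → t = 45.

45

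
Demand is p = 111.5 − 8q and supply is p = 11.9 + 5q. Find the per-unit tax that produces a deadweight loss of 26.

26

Competitive equilibrium: 111.5 − 8q = 11.9 + 5q → q* = 7.6615, p* = 50.2077.
A tax t gives Δq = t/13 and wedge t, so DWL = t²/26.
t²/26 = 26 → t² = 676 → t = 26.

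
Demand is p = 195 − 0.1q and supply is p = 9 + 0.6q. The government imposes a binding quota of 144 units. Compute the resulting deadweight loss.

Competitive equilibrium: 195 − 0.1q = 9 + 0.6q → q* = 265.7143, p* = 168.4286.
At q = 144: demand price = 195 − 0.1·144 = 180.6; supply price = 9 + 0.6·144 = 95.4.
Δq = 265.7143 − 144 = 121.7143; wedge = 180.6 − 95.4 = 85.2.
Deadweight loss = ½ × 121.7143 × 85.2 = 5185.03.

5185.03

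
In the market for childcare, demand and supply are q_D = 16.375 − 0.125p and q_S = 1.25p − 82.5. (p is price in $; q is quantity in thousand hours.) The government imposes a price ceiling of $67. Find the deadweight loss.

$165.68 thousand

In inverse form: demand p = 131 − 8q, supply p = 66 + 0.8q.
Competitive equilibrium: 131 − 8q = 66 + 0.8q → q* = 7.3864, p* = 71.9091.
At the ceiling p = 67, quantity supplied = (67 − 66)/0.8 = 1.25.
Willingness to pay at q' = 1.25: 131 − 8·1.25 = 121.
Δq = 7.3864 − 1.25 = 6.1364; wedge = 121 − 67 = 54.
The triangle = ½ × 6.1364 × 54 = $165.68 thousand.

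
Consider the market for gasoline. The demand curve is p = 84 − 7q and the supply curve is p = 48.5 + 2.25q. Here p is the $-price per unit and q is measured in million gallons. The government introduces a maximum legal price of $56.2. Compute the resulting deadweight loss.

Competitive equilibrium: 84 − 7q = 48.5 + 2.25q → q* = 3.8378, p* = 57.1351.
At the ceiling p = 56.2, quantity supplied = (56.2 − 48.5)/2.25 = 3.4222.
Willingness to pay at q' = 3.4222: 84 − 7·3.4222 = 60.0446.
Δq = 3.8378 − 3.4222 = 0.4156; wedge = 60.0446 − 56.2 = 3.8446.
DWL = ½ × 0.4156 × 3.8446 = $0.80 million.

$0.80 million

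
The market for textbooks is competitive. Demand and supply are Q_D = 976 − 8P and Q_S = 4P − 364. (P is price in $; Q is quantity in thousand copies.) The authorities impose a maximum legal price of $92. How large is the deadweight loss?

$1160.33 thousand

In inverse form: demand P = 122 − 0.125Q, supply P = 91 + 0.25Q.
Competitive equilibrium: 122 − 0.125Q = 91 + 0.25Q → Q* = 82.6667, P* = 111.6667.
At the ceiling P = 92, quantity supplied = (92 − 91)/0.25 = 4.
Willingness to pay at Q' = 4: 122 − 0.125·4 = 121.5.
ΔQ = 82.6667 − 4 = 78.6667; wedge = 121.5 − 92 = 29.5.
DWL = ½ × 78.6667 × 29.5 = $1160.33 thousand.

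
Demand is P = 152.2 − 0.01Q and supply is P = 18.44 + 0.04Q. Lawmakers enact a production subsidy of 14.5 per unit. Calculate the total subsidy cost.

42995.40

Competitive equilibrium: 152.2 − 0.01Q = 18.44 + 0.04Q → Q* = 2675.2, P* = 125.448.
The subsidy lowers effective supply by 14.5: P = 3.94 + 0.04Q.
New quantity: 152.2 − 0.01Q = 3.94 + 0.04Q → Q' = 2965.2.
Total subsidy cost = 14.5 × 2965.2 = 42995.40.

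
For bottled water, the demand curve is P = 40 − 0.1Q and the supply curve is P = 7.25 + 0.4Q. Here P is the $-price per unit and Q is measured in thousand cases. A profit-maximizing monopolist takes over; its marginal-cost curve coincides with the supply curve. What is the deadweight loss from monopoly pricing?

Competitive equilibrium: 40 − 0.1Q = 7.25 + 0.4Q → Q* = 65.5, P* = 33.45.
Marginal revenue: MR = 40 − 0.2Q. Set MR = MC: 40 − 0.2Q = 7.25 + 0.4Q → Q_m = 54.5833.
Price P_m = 40 − 0.1·54.5833 = 34.5417; MC(Q_m) = 7.25 + 0.4·54.5833 = 29.0833.
Competitive Q* = 65.5, so ΔQ = 10.9167; wedge = 34.5417 − 29.0833 = 5.4584.
The triangle = ½ × 10.9167 × 5.4584 = $29.79 thousand.

$29.79 thousand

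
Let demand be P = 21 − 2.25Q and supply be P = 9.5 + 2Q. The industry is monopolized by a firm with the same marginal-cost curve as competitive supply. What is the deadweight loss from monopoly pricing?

Competitive equilibrium: 21 − 2.25Q = 9.5 + 2Q → Q* = 2.7059, P* = 14.9118.
Marginal revenue: MR = 21 − 4.5Q. Set MR = MC: 21 − 4.5Q = 9.5 + 2Q → Q_m = 1.7692.
Price P_m = 21 − 2.25·1.7692 = 17.0193; MC(Q_m) = 9.5 + 2·1.7692 = 13.0384.
Competitive Q* = 2.7059, so ΔQ = 0.9367; wedge = 17.0193 − 13.0384 = 3.9809.
Deadweight loss = ½ × 0.9367 × 3.9809 = 1.86.

1.86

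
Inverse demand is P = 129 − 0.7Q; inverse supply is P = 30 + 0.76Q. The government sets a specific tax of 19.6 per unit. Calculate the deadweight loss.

131.56

Competitive equilibrium: 129 − 0.7Q = 30 + 0.76Q → Q* = 67.8082, P* = 81.5342.
With the tax, the buyer price exceeds the seller price by 19.6: (129 − 0.7Q) − (30 + 0.76Q) = 19.6 → Q' = 54.3836.
ΔQ = 67.8082 − 54.3836 = 13.4246; the wedge equals the tax, 19.6.
The triangle = ½ × 13.4246 × 19.6 = 131.56.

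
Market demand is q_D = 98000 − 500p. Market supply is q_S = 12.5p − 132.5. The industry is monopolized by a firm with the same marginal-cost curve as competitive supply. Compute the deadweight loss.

118.82

In inverse form: demand p = 196 − 0.002q, supply p = 10.6 + 0.08q.
Competitive equilibrium: 196 − 0.002q = 10.6 + 0.08q → q* = 2260.9756, p* = 191.478.
Marginal revenue: MR = 196 − 0.004q. Set MR = MC: 196 − 0.004q = 10.6 + 0.08q → q_m = 2207.1429.
Price p_m = 196 − 0.002·2207.1429 = 191.5857; MC(q_m) = 10.6 + 0.08·2207.1429 = 187.1714.
Competitive q* = 2260.9756, so Δq = 53.8327; wedge = 191.5857 − 187.1714 = 4.4143.
The triangle = ½ × 53.8327 × 4.4143 = 118.82.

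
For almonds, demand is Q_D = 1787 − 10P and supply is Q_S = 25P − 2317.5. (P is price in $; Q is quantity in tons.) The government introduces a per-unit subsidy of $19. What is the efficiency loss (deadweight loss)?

In inverse form: demand P = 178.7 − 0.1Q, supply P = 92.7 + 0.04Q.
Competitive equilibrium: 178.7 − 0.1Q = 92.7 + 0.04Q → Q* = 614.2857, P* = 117.2714.
The subsidy lowers effective supply by 19: P = 73.7 + 0.04Q.
New quantity: 178.7 − 0.1Q = 73.7 + 0.04Q → Q' = 750.
Overproduction ΔQ = 750 − 614.2857 = 135.7143; wedge = subsidy = 19.
Welfare loss = ½ × 135.7143 × 19 = $1289.29.

$1289.29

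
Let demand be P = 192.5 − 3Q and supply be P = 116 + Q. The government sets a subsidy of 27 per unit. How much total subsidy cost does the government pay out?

698.625

Competitive equilibrium: 192.5 − 3Q = 116 + Q → Q* = 19.125, P* = 135.125.
The subsidy lowers effective supply by 27: P = 89 + Q.
New quantity: 192.5 − 3Q = 89 + Q → Q' = 25.875.
Total subsidy cost = 27 × 25.875 = 698.625.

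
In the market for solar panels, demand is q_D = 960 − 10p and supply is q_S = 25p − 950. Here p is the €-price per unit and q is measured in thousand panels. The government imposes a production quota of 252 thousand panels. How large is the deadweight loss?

€1843.57 thousand

In inverse form: demand p = 96 − 0.1q, supply p = 38 + 0.04q.
Competitive equilibrium: 96 − 0.1q = 38 + 0.04q → q* = 414.2857, p* = 54.5714.
At q = 252: demand price = 96 − 0.1·252 = 70.8; supply price = 38 + 0.04·252 = 48.08.
Δq = 414.2857 − 252 = 162.2857; wedge = 70.8 − 48.08 = 22.72.
Welfare loss = ½ × 162.2857 × 22.72 = €1843.57 thousand.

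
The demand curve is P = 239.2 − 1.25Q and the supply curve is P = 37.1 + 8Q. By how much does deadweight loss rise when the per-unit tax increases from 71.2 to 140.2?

788.46

Competitive equilibrium: 239.2 − 1.25Q = 37.1 + 8Q → Q* = 21.8486, P* = 211.8892.
For a per-unit tax t: ΔQ = t/9.25, so DWL = ½·t·(t/9.25) = t²/18.5.
At t = 71.2: DWL = 274.0238. At t = 140.2: DWL = 1062.4886.
Increase = 1062.4886 − 274.0238 = 788.46.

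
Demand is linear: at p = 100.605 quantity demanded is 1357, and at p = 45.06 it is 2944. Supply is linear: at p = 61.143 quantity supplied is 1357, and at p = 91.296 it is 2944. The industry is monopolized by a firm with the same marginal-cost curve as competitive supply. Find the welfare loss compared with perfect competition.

18200.71

Demand slope = (45.06 − 100.605)/(2944 − 1357) = −0.035, so p = 148.1 − 0.035q.
Supply slope = (91.296 − 61.143)/(2944 − 1357) = 0.019, so p = 35.36 + 0.019q.
Competitive equilibrium: 148.1 − 0.035q = 35.36 + 0.019q → q* = 2087.77778, p* = 75.02778.
Marginal revenue: MR = 148.1 − 0.07q. Set MR = MC: 148.1 − 0.07q = 35.36 + 0.019q → q_m = 1266.74157.
Price p_m = 148.1 − 0.035·1266.74157 = 103.76405; MC(q_m) = 35.36 + 0.019·1266.74157 = 59.42809.
Competitive q* = 2087.77778, so Δq = 821.03621; wedge = 103.76405 − 59.42809 = 44.33596.
Deadweight loss = ½ × 821.03621 × 44.33596 = 18200.71.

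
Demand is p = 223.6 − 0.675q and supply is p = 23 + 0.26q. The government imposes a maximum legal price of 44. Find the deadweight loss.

Competitive equilibrium: 223.6 − 0.675q = 23 + 0.26q → q* = 214.5455, p* = 78.7818.
At the ceiling p = 44, quantity supplied = (44 − 23)/0.26 = 80.7692.
Willingness to pay at q' = 80.7692: 223.6 − 0.675·80.7692 = 169.0808.
Δq = 214.5455 − 80.7692 = 133.7763; wedge = 169.0808 − 44 = 125.0808.
DWL = ½ × 133.7763 × 125.0808 = 8366.42.

8366.42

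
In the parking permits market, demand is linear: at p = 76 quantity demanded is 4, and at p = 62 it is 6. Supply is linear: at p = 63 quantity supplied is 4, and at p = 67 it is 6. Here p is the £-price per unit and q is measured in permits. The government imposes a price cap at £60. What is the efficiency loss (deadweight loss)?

Demand slope = (62 − 76)/(6 − 4) = −7, so p = 104 − 7q.
Supply slope = (67 − 63)/(6 − 4) = 2, so p = 55 + 2q.
Competitive equilibrium: 104 − 7q = 55 + 2q → q* = 5.4444, p* = 65.8889.
At the ceiling p = 60, quantity supplied = (60 − 55)/2 = 2.5.
Willingness to pay at q' = 2.5: 104 − 7·2.5 = 86.5.
Δq = 5.4444 − 2.5 = 2.9444; wedge = 86.5 − 60 = 26.5.
Welfare loss = ½ × 2.9444 × 26.5 = £39.01.

£39.01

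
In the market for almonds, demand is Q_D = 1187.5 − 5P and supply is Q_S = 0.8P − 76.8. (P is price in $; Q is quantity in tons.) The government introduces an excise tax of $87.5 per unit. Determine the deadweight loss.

$2640.09

In inverse form: demand P = 237.5 − 0.2Q, supply P = 96 + 1.25Q.
Competitive equilibrium: 237.5 − 0.2Q = 96 + 1.25Q → Q* = 97.5862, P* = 217.9828.
With the tax, the buyer price exceeds the seller price by 87.5: (237.5 − 0.2Q) − (96 + 1.25Q) = 87.5 → Q' = 37.2414.
ΔQ = 97.5862 − 37.2414 = 60.3448; the wedge equals the tax, 87.5.
Deadweight loss = ½ × 60.3448 × 87.5 = $2640.09.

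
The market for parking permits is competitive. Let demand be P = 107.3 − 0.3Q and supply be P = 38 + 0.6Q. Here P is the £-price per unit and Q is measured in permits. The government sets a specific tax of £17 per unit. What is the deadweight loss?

Competitive equilibrium: 107.3 − 0.3Q = 38 + 0.6Q → Q* = 77, P* = 84.2.
With the tax, the buyer price exceeds the seller price by 17: (107.3 − 0.3Q) − (38 + 0.6Q) = 17 → Q' = 58.1111.
ΔQ = 77 − 58.1111 = 18.8889; the wedge equals the tax, 17.
Deadweight loss = ½ × 18.8889 × 17 = £160.56.

£160.56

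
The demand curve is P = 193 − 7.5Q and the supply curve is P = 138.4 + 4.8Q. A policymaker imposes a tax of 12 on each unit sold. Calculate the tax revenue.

Competitive equilibrium: 193 − 7.5Q = 138.4 + 4.8Q → Q* = 4.439, P* = 159.7073.
With the tax, the buyer price exceeds the seller price by 12: (193 − 7.5Q) − (138.4 + 4.8Q) = 12 → Q' = 3.4634.
Tax revenue = 12 × 3.4634 = 41.56.

41.56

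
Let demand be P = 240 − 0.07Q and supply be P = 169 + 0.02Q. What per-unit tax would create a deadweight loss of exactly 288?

Competitive equilibrium: 240 − 0.07Q = 169 + 0.02Q → Q* = 788.8889, P* = 184.7778.
A tax t gives ΔQ = t/0.09 and wedge t, so DWL = t²/0.18.
t²/0.18 = 288 → t² = 51.84 → t = 7.2.

7.2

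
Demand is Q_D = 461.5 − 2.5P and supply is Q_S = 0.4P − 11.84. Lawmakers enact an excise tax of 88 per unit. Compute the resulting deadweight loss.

In inverse form: demand P = 184.6 − 0.4Q, supply P = 29.6 + 2.5Q.
Competitive equilibrium: 184.6 − 0.4Q = 29.6 + 2.5Q → Q* = 53.44828, P* = 163.22069.
With the tax, the buyer price exceeds the seller price by 88: (184.6 − 0.4Q) − (29.6 + 2.5Q) = 88 → Q' = 23.10345.
ΔQ = 53.44828 − 23.10345 = 30.34483; the wedge equals the tax, 88.
Deadweight loss = ½ × 30.34483 × 88 = 1335.17.

1335.17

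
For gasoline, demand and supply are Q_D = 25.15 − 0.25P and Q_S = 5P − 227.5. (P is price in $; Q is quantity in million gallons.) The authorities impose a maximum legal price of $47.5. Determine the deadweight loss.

$20.43 million

In inverse form: demand P = 100.6 − 4Q, supply P = 45.5 + 0.2Q.
Competitive equilibrium: 100.6 − 4Q = 45.5 + 0.2Q → Q* = 13.119, P* = 48.1238.
At the ceiling P = 47.5, quantity supplied = (47.5 − 45.5)/0.2 = 10.
Willingness to pay at Q' = 10: 100.6 − 4·10 = 60.6.
ΔQ = 13.119 − 10 = 3.119; wedge = 60.6 − 47.5 = 13.1.
Welfare loss = ½ × 3.119 × 13.1 = $20.43 million.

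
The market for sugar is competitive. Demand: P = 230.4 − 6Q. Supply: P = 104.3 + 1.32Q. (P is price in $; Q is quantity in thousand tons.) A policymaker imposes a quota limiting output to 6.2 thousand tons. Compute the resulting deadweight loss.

Competitive equilibrium: 230.4 − 6Q = 104.3 + 1.32Q → Q* = 17.2268, P* = 127.0393.
At Q = 6.2: demand price = 230.4 − 6·6.2 = 193.2; supply price = 104.3 + 1.32·6.2 = 112.484.
ΔQ = 17.2268 − 6.2 = 11.0268; wedge = 193.2 − 112.484 = 80.716.
Welfare loss = ½ × 11.0268 × 80.716 = $445.02 thousand.

$445.02 thousand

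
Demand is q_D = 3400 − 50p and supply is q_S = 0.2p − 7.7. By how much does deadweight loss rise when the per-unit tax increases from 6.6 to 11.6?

9.06

In inverse form: demand p = 68 − 0.02q, supply p = 38.5 + 5q.
Competitive equilibrium: 68 − 0.02q = 38.5 + 5q → q* = 5.8765, p* = 67.8825.
For a per-unit tax t: Δq = t/5.02, so DWL = ½·t·(t/5.02) = t²/10.04.
At t = 6.6: DWL = 4.339. At t = 11.6: DWL = 13.402.
Increase = 13.402 − 4.339 = 9.06.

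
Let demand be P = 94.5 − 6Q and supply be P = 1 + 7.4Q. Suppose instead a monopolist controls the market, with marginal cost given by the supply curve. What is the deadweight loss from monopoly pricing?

Competitive equilibrium: 94.5 − 6Q = 1 + 7.4Q → Q* = 6.9776, P* = 52.6343.
Marginal revenue: MR = 94.5 − 12Q. Set MR = MC: 94.5 − 12Q = 1 + 7.4Q → Q_m = 4.8196.
Price P_m = 94.5 − 6·4.8196 = 65.5824; MC(Q_m) = 1 + 7.4·4.8196 = 36.665.
Competitive Q* = 6.9776, so ΔQ = 2.158; wedge = 65.5824 − 36.665 = 28.9174.
Welfare loss = ½ × 2.158 × 28.9174 = 31.20.

31.20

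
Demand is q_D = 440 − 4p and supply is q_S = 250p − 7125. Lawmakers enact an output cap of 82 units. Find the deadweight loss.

7246.24

In inverse form: demand p = 110 − 0.25q, supply p = 28.5 + 0.004q.
Competitive equilibrium: 110 − 0.25q = 28.5 + 0.004q → q* = 320.8661, p* = 29.7835.
At q = 82: demand price = 110 − 0.25·82 = 89.5; supply price = 28.5 + 0.004·82 = 28.828.
Δq = 320.8661 − 82 = 238.8661; wedge = 89.5 − 28.828 = 60.672.
Welfare loss = ½ × 238.8661 × 60.672 = 7246.24.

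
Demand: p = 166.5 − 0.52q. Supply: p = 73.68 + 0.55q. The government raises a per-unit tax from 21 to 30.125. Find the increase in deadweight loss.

218

Competitive equilibrium: 166.5 − 0.52q = 73.68 + 0.55q → q* = 86.7477, p* = 121.3912.
For a per-unit tax t: Δq = t/1.07, so DWL = ½·t·(t/1.07) = t²/2.14.
At t = 21: DWL = 206.075. At t = 30.125: DWL = 424.073.
Increase = 424.073 − 206.075 = 218.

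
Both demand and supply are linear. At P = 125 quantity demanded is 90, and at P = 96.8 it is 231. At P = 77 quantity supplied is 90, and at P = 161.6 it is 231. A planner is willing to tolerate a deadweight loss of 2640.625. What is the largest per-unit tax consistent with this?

65

Demand slope = (96.8 − 125)/(231 − 90) = −0.2, so P = 143 − 0.2Q.
Supply slope = (161.6 − 77)/(231 − 90) = 0.6, so P = 23 + 0.6Q.
Competitive equilibrium: 143 − 0.2Q = 23 + 0.6Q → Q* = 150, P* = 113.
A tax t gives ΔQ = t/0.8 and wedge t, so DWL = t²/1.6.
t²/1.6 = 2640.625 → t² = 4225 → t = 65.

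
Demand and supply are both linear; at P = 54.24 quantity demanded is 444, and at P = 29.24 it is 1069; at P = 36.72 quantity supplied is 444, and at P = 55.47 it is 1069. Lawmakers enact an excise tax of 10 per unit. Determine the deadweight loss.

714.29

Demand slope = (29.24 − 54.24)/(1069 − 444) = −0.04, so P = 72 − 0.04Q.
Supply slope = (55.47 − 36.72)/(1069 − 444) = 0.03, so P = 23.4 + 0.03Q.
Competitive equilibrium: 72 − 0.04Q = 23.4 + 0.03Q → Q* = 694.2857, P* = 44.2286.
With the tax, the buyer price exceeds the seller price by 10: (72 − 0.04Q) − (23.4 + 0.03Q) = 10 → Q' = 551.4286.
ΔQ = 694.2857 − 551.4286 = 142.8571; the wedge equals the tax, 10.
Welfare loss = ½ × 142.8571 × 10 = 714.29.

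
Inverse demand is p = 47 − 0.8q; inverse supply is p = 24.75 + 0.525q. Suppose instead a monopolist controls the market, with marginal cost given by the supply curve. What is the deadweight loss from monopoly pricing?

26.48

Competitive equilibrium: 47 − 0.8q = 24.75 + 0.525q → q* = 16.7925, p* = 33.566.
Marginal revenue: MR = 47 − 1.6q. Set MR = MC: 47 − 1.6q = 24.75 + 0.525q → q_m = 10.4706.
Price p_m = 47 − 0.8·10.4706 = 38.6235; MC(q_m) = 24.75 + 0.525·10.4706 = 30.2471.
Competitive q* = 16.7925, so Δq = 6.3219; wedge = 38.6235 − 30.2471 = 8.3764.
DWL = ½ × 6.3219 × 8.3764 = 26.48.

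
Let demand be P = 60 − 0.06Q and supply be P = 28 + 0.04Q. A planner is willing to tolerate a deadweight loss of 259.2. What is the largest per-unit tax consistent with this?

Competitive equilibrium: 60 − 0.06Q = 28 + 0.04Q → Q* = 320, P* = 40.8.
A tax t gives ΔQ = t/0.1 and wedge t, so DWL = t²/0.2.
t²/0.2 = 259.2 → t² = 51.84 → t = 7.2.

7.2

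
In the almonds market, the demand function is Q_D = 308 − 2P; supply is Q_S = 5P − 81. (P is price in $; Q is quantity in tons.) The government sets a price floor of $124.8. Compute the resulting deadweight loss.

$6709.63

In inverse form: demand P = 154 − 0.5Q, supply P = 16.2 + 0.2Q.
Competitive equilibrium: 154 − 0.5Q = 16.2 + 0.2Q → Q* = 196.8571, P* = 55.5714.
At the floor P = 124.8, quantity demanded = (154 − 124.8)/0.5 = 58.4.
Sellers' marginal cost at Q' = 58.4: 16.2 + 0.2·58.4 = 27.88.
ΔQ = 196.8571 − 58.4 = 138.4571; wedge = 124.8 − 27.88 = 96.92.
The triangle = ½ × 138.4571 × 96.92 = $6709.63.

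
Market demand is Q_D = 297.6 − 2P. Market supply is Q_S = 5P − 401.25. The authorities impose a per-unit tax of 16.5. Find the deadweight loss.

194.46

In inverse form: demand P = 148.8 − 0.5Q, supply P = 80.25 + 0.2Q.
Competitive equilibrium: 148.8 − 0.5Q = 80.25 + 0.2Q → Q* = 97.9286, P* = 99.8357.
With the tax, the buyer price exceeds the seller price by 16.5: (148.8 − 0.5Q) − (80.25 + 0.2Q) = 16.5 → Q' = 74.3571.
ΔQ = 97.9286 − 74.3571 = 23.5715; the wedge equals the tax, 16.5.
Deadweight loss = ½ × 23.5715 × 16.5 = 194.46.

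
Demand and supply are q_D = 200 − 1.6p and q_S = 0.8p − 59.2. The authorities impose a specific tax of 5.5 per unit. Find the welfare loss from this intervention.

In inverse form: demand p = 125 − 0.625q, supply p = 74 + 1.25q.
Competitive equilibrium: 125 − 0.625q = 74 + 1.25q → q* = 27.2, p* = 108.
With the tax, the buyer price exceeds the seller price by 5.5: (125 − 0.625q) − (74 + 1.25q) = 5.5 → q' = 24.2667.
Δq = 27.2 − 24.2667 = 2.9333; the wedge equals the tax, 5.5.
Welfare loss = ½ × 2.9333 × 5.5 = 8.07.

8.07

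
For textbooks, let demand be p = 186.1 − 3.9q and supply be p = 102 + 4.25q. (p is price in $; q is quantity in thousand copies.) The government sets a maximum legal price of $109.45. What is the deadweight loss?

Competitive equilibrium: 186.1 − 3.9q = 102 + 4.25q → q* = 10.31902, p* = 145.85583.
At the ceiling p = 109.45, quantity supplied = (109.45 − 102)/4.25 = 1.75294.
Willingness to pay at q' = 1.75294: 186.1 − 3.9·1.75294 = 179.26353.
Δq = 10.31902 − 1.75294 = 8.56608; wedge = 179.26353 − 109.45 = 69.81353.
The triangle = ½ × 8.56608 × 69.81353 = $299.01 thousand.

$299.01 thousand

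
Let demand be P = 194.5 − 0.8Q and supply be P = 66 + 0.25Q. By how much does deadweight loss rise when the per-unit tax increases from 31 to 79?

Competitive equilibrium: 194.5 − 0.8Q = 66 + 0.25Q → Q* = 122.381, P* = 96.5952.
For a per-unit tax t: ΔQ = t/1.05, so DWL = ½·t·(t/1.05) = t²/2.1.
At t = 31: DWL = 457.619. At t = 79: DWL = 2971.905.
Increase = 2971.905 − 457.619 = 2514.29.

2514.29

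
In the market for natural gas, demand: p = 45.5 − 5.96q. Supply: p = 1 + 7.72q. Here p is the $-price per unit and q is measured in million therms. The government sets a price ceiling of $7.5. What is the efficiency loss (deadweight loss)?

Competitive equilibrium: 45.5 − 5.96q = 1 + 7.72q → q* = 3.2529, p* = 26.1126.
At the ceiling p = 7.5, quantity supplied = (7.5 − 1)/7.72 = 0.842.
Willingness to pay at q' = 0.842: 45.5 − 5.96·0.842 = 40.4817.
Δq = 3.2529 − 0.842 = 2.4109; wedge = 40.4817 − 7.5 = 32.9817.
DWL = ½ × 2.4109 × 32.9817 = $39.76 million.

$39.76 million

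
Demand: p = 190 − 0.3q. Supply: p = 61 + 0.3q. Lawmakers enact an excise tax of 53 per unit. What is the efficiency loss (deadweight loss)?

2340.83

Competitive equilibrium: 190 − 0.3q = 61 + 0.3q → q* = 215, p* = 125.5.
With the tax, the buyer price exceeds the seller price by 53: (190 − 0.3q) − (61 + 0.3q) = 53 → q' = 126.6667.
Δq = 215 − 126.6667 = 88.3333; the wedge equals the tax, 53.
Welfare loss = ½ × 88.3333 × 53 = 2340.83.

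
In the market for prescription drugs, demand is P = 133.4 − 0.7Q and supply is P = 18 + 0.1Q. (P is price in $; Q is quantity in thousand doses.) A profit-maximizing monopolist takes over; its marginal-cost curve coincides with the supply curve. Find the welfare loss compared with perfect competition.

Competitive equilibrium: 133.4 − 0.7Q = 18 + 0.1Q → Q* = 144.25, P* = 32.425.
Marginal revenue: MR = 133.4 − 1.4Q. Set MR = MC: 133.4 − 1.4Q = 18 + 0.1Q → Q_m = 76.93333.
Price P_m = 133.4 − 0.7·76.93333 = 79.54667; MC(Q_m) = 18 + 0.1·76.93333 = 25.69333.
Competitive Q* = 144.25, so ΔQ = 67.31667; wedge = 79.54667 − 25.69333 = 53.85334.
Welfare loss = ½ × 67.31667 × 53.85334 = $1812.61 thousand.

$1812.61 thousand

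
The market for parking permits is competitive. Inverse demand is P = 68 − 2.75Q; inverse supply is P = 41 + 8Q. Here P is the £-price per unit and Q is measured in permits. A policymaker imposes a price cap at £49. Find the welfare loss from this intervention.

£12.28

Competitive equilibrium: 68 − 2.75Q = 41 + 8Q → Q* = 2.5116, P* = 61.093.
At the ceiling P = 49, quantity supplied = (49 − 41)/8 = 1.
Willingness to pay at Q' = 1: 68 − 2.75·1 = 65.25.
ΔQ = 2.5116 − 1 = 1.5116; wedge = 65.25 − 49 = 16.25.
DWL = ½ × 1.5116 × 16.25 = £12.28.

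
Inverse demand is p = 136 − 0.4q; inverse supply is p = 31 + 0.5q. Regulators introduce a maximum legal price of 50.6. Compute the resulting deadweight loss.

Competitive equilibrium: 136 − 0.4q = 31 + 0.5q → q* = 116.66667, p* = 89.33333.
At the ceiling p = 50.6, quantity supplied = (50.6 − 31)/0.5 = 39.2.
Willingness to pay at q' = 39.2: 136 − 0.4·39.2 = 120.32.
Δq = 116.66667 − 39.2 = 77.46667; wedge = 120.32 − 50.6 = 69.72.
Welfare loss = ½ × 77.46667 × 69.72 = 2700.488.

2700.488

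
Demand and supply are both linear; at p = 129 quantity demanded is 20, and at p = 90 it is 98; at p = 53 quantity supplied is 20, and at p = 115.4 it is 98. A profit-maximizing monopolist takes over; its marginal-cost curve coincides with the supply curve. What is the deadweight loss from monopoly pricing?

Demand slope = (90 − 129)/(98 − 20) = −0.5, so p = 139 − 0.5q.
Supply slope = (115.4 − 53)/(98 − 20) = 0.8, so p = 37 + 0.8q.
Competitive equilibrium: 139 − 0.5q = 37 + 0.8q → q* = 78.4615, p* = 99.7692.
Marginal revenue: MR = 139 − q. Set MR = MC: 139 − q = 37 + 0.8q → q_m = 56.6667.
Price p_m = 139 − 0.5·56.6667 = 110.6667; MC(q_m) = 37 + 0.8·56.6667 = 82.3334.
Competitive q* = 78.4615, so Δq = 21.7948; wedge = 110.6667 − 82.3334 = 28.3333.
DWL = ½ × 21.7948 × 28.3333 = 308.76.

308.76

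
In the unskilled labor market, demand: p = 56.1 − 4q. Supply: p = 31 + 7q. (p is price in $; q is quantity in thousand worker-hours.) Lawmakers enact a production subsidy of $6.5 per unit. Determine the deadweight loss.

$1.92 thousand

Competitive equilibrium: 56.1 − 4q = 31 + 7q → q* = 2.2818, p* = 46.9727.
The subsidy lowers effective supply by 6.5: p = 24.5 + 7q.
New quantity: 56.1 − 4q = 24.5 + 7q → q' = 2.8727.
Overproduction Δq = 2.8727 − 2.2818 = 0.5909; wedge = subsidy = 6.5.
Deadweight loss = ½ × 0.5909 × 6.5 = $1.92 thousand.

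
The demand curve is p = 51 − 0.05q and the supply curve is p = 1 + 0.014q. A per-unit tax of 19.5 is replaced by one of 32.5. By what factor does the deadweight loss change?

Competitive equilibrium: 51 − 0.05q = 1 + 0.014q → q* = 781.25, p* = 11.9375.
For a per-unit tax t: Δq = t/0.064, so DWL = ½·t·(t/0.064) = t²/0.128.
At t = 19.5: DWL = 2970.703. At t = 32.5: DWL = 8251.953.
Ratio = (32.5/19.5)² = 2.778.

2.778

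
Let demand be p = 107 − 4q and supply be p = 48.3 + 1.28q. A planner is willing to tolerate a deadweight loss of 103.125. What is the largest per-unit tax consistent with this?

33

Competitive equilibrium: 107 − 4q = 48.3 + 1.28q → q* = 11.1174, p* = 62.5303.
A tax t gives Δq = t/5.28 and wedge t, so DWL = t²/10.56.
t²/10.56 = 103.125 → t² = 1089 → t = 33.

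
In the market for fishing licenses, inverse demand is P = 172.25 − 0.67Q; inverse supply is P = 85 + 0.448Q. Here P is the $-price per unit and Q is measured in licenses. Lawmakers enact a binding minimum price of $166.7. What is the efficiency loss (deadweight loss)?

Competitive equilibrium: 172.25 − 0.67Q = 85 + 0.448Q → Q* = 78.0411, P* = 119.9624.
At the floor P = 166.7, quantity demanded = (172.25 − 166.7)/0.67 = 8.2836.
Sellers' marginal cost at Q' = 8.2836: 85 + 0.448·8.2836 = 88.7111.
ΔQ = 78.0411 − 8.2836 = 69.7575; wedge = 166.7 − 88.7111 = 77.9889.
DWL = ½ × 69.7575 × 77.9889 = $2720.16.

$2720.16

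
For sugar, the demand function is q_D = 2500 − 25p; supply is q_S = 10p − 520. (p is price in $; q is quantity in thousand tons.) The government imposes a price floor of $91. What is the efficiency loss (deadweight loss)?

$972.32 thousand

In inverse form: demand p = 100 − 0.04q, supply p = 52 + 0.1q.
Competitive equilibrium: 100 − 0.04q = 52 + 0.1q → q* = 342.8571, p* = 86.2857.
At the floor p = 91, quantity demanded = (100 − 91)/0.04 = 225.
Sellers' marginal cost at q' = 225: 52 + 0.1·225 = 74.5.
Δq = 342.8571 − 225 = 117.8571; wedge = 91 − 74.5 = 16.5.
Deadweight loss = ½ × 117.8571 × 16.5 = $972.32 thousand.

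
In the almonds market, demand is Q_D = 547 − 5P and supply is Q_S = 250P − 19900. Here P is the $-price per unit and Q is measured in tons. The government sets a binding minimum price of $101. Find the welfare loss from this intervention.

$1104.90

In inverse form: demand P = 109.4 − 0.2Q, supply P = 79.6 + 0.004Q.
Competitive equilibrium: 109.4 − 0.2Q = 79.6 + 0.004Q → Q* = 146.0784, P* = 80.1843.
At the floor P = 101, quantity demanded = (109.4 − 101)/0.2 = 42.
Sellers' marginal cost at Q' = 42: 79.6 + 0.004·42 = 79.768.
ΔQ = 146.0784 − 42 = 104.0784; wedge = 101 − 79.768 = 21.232.
The triangle = ½ × 104.0784 × 21.232 = $1104.90.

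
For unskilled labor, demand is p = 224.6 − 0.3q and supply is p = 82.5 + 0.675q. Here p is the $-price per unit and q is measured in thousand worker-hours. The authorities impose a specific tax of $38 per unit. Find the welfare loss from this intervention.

Competitive equilibrium: 224.6 − 0.3q = 82.5 + 0.675q → q* = 145.7436, p* = 180.8769.
With the tax, the buyer price exceeds the seller price by 38: (224.6 − 0.3q) − (82.5 + 0.675q) = 38 → q' = 106.7692.
Δq = 145.7436 − 106.7692 = 38.9744; the wedge equals the tax, 38.
Deadweight loss = ½ × 38.9744 × 38 = $740.51 thousand.

$740.51 thousand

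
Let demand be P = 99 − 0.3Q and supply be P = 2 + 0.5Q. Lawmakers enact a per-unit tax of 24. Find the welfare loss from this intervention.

Competitive equilibrium: 99 − 0.3Q = 2 + 0.5Q → Q* = 121.25, P* = 62.625.
With the tax, the buyer price exceeds the seller price by 24: (99 − 0.3Q) − (2 + 0.5Q) = 24 → Q' = 91.25.
ΔQ = 121.25 − 91.25 = 30; the wedge equals the tax, 24.
Welfare loss = ½ × 30 × 24 = 360.

360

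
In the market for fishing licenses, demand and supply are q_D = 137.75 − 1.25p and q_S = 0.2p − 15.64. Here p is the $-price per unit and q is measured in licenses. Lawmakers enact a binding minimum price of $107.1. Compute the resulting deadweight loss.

In inverse form: demand p = 110.2 − 0.8q, supply p = 78.2 + 5q.
Competitive equilibrium: 110.2 − 0.8q = 78.2 + 5q → q* = 5.5172, p* = 105.7862.
At the floor p = 107.1, quantity demanded = (110.2 − 107.1)/0.8 = 3.875.
Sellers' marginal cost at q' = 3.875: 78.2 + 5·3.875 = 97.575.
Δq = 5.5172 − 3.875 = 1.6422; wedge = 107.1 − 97.575 = 9.525.
The triangle = ½ × 1.6422 × 9.525 = $7.82.

$7.82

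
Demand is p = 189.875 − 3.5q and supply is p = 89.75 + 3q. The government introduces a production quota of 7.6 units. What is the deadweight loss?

197.93

Competitive equilibrium: 189.875 − 3.5q = 89.75 + 3q → q* = 15.40385, p* = 135.96154.
At q = 7.6: demand price = 189.875 − 3.5·7.6 = 163.275; supply price = 89.75 + 3·7.6 = 112.55.
Δq = 15.40385 − 7.6 = 7.80385; wedge = 163.275 − 112.55 = 50.725.
Deadweight loss = ½ × 7.80385 × 50.725 = 197.93.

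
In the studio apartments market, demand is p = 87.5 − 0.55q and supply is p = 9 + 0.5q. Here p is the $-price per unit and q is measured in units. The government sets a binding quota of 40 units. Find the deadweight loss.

Competitive equilibrium: 87.5 − 0.55q = 9 + 0.5q → q* = 74.7619, p* = 46.381.
At q = 40: demand price = 87.5 − 0.55·40 = 65.5; supply price = 9 + 0.5·40 = 29.
Δq = 74.7619 − 40 = 34.7619; wedge = 65.5 − 29 = 36.5.
Deadweight loss = ½ × 34.7619 × 36.5 = $634.40.

$634.40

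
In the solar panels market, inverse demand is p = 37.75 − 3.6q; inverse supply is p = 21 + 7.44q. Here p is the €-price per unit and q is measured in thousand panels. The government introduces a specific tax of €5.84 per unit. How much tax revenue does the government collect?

Competitive equilibrium: 37.75 − 3.6q = 21 + 7.44q → q* = 1.5172, p* = 32.288.
With the tax, the buyer price exceeds the seller price by 5.84: (37.75 − 3.6q) − (21 + 7.44q) = 5.84 → q' = 0.9882.
Tax revenue = 5.84 × 0.9882 = €5.77 thousand.

€5.77 thousand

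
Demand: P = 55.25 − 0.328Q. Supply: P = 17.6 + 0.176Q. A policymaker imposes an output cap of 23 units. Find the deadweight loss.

673.63

Competitive equilibrium: 55.25 − 0.328Q = 17.6 + 0.176Q → Q* = 74.7024, P* = 30.7476.
At Q = 23: demand price = 55.25 − 0.328·23 = 47.706; supply price = 17.6 + 0.176·23 = 21.648.
ΔQ = 74.7024 − 23 = 51.7024; wedge = 47.706 − 21.648 = 26.058.
The triangle = ½ × 51.7024 × 26.058 = 673.63.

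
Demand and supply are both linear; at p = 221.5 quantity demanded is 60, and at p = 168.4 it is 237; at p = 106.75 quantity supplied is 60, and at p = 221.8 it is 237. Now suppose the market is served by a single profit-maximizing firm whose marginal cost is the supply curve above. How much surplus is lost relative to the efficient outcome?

894.26

Demand slope = (168.4 − 221.5)/(237 − 60) = −0.3, so p = 239.5 − 0.3q.
Supply slope = (221.8 − 106.75)/(237 − 60) = 0.65, so p = 67.75 + 0.65q.
Competitive equilibrium: 239.5 − 0.3q = 67.75 + 0.65q → q* = 180.7895, p* = 185.2632.
Marginal revenue: MR = 239.5 − 0.6q. Set MR = MC: 239.5 − 0.6q = 67.75 + 0.65q → q_m = 137.4.
Price p_m = 239.5 − 0.3·137.4 = 198.28; MC(q_m) = 67.75 + 0.65·137.4 = 157.06.
Competitive q* = 180.7895, so Δq = 43.3895; wedge = 198.28 − 157.06 = 41.22.
DWL = ½ × 43.3895 × 41.22 = 894.26.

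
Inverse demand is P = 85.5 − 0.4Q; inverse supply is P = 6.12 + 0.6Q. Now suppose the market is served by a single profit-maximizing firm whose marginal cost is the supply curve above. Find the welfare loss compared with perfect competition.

257.19

Competitive equilibrium: 85.5 − 0.4Q = 6.12 + 0.6Q → Q* = 79.38, P* = 53.748.
Marginal revenue: MR = 85.5 − 0.8Q. Set MR = MC: 85.5 − 0.8Q = 6.12 + 0.6Q → Q_m = 56.7.
Price P_m = 85.5 − 0.4·56.7 = 62.82; MC(Q_m) = 6.12 + 0.6·56.7 = 40.14.
Competitive Q* = 79.38, so ΔQ = 22.68; wedge = 62.82 − 40.14 = 22.68.
The triangle = ½ × 22.68 × 22.68 = 257.19.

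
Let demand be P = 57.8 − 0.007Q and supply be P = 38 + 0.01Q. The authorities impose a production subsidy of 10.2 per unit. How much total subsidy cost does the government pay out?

Competitive equilibrium: 57.8 − 0.007Q = 38 + 0.01Q → Q* = 1164.7059, P* = 49.6471.
The subsidy lowers effective supply by 10.2: P = 27.8 + 0.01Q.
New quantity: 57.8 − 0.007Q = 27.8 + 0.01Q → Q' = 1764.7059.
Total subsidy cost = 10.2 × 1764.7059 = 18000.

18000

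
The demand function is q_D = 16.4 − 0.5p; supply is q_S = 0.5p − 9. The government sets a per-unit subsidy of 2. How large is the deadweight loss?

0.50

In inverse form: demand p = 32.8 − 2q, supply p = 18 + 2q.
Competitive equilibrium: 32.8 − 2q = 18 + 2q → q* = 3.7, p* = 25.4.
The subsidy lowers effective supply by 2: p = 16 + 2q.
New quantity: 32.8 − 2q = 16 + 2q → q' = 4.2.
Overproduction Δq = 4.2 − 3.7 = 0.5; wedge = subsidy = 2.
The triangle = ½ × 0.5 × 2 = 0.50.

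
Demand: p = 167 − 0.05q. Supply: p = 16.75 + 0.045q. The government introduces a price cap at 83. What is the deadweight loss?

Competitive equilibrium: 167 − 0.05q = 16.75 + 0.045q → q* = 1581.5789, p* = 87.9211.
At the ceiling p = 83, quantity supplied = (83 − 16.75)/0.045 = 1472.2222.
Willingness to pay at q' = 1472.2222: 167 − 0.05·1472.2222 = 93.3889.
Δq = 1581.5789 − 1472.2222 = 109.3567; wedge = 93.3889 − 83 = 10.3889.
Deadweight loss = ½ × 109.3567 × 10.3889 = 568.05.

568.05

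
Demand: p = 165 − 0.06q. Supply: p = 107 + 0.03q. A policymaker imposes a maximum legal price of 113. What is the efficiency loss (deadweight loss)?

8888.89

Competitive equilibrium: 165 − 0.06q = 107 + 0.03q → q* = 644.4444, p* = 126.3333.
At the ceiling p = 113, quantity supplied = (113 − 107)/0.03 = 200.
Willingness to pay at q' = 200: 165 − 0.06·200 = 153.
Δq = 644.4444 − 200 = 444.4444; wedge = 153 − 113 = 40.
Welfare loss = ½ × 444.4444 × 40 = 8888.89.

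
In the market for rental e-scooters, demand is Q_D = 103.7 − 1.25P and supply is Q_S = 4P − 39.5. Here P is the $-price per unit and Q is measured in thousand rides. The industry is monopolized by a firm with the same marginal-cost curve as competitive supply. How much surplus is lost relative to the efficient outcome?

$475.63 thousand

In inverse form: demand P = 82.96 − 0.8Q, supply P = 9.875 + 0.25Q.
Competitive equilibrium: 82.96 − 0.8Q = 9.875 + 0.25Q → Q* = 69.60476, P* = 27.27619.
Marginal revenue: MR = 82.96 − 1.6Q. Set MR = MC: 82.96 − 1.6Q = 9.875 + 0.25Q → Q_m = 39.50541.
Price P_m = 82.96 − 0.8·39.50541 = 51.35567; MC(Q_m) = 9.875 + 0.25·39.50541 = 19.75135.
Competitive Q* = 69.60476, so ΔQ = 30.09935; wedge = 51.35567 − 19.75135 = 31.60432.
Deadweight loss = ½ × 30.09935 × 31.60432 = $475.63 thousand.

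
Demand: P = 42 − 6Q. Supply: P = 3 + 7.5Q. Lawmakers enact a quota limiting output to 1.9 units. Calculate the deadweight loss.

6.60

Competitive equilibrium: 42 − 6Q = 3 + 7.5Q → Q* = 2.8889, P* = 24.6667.
At Q = 1.9: demand price = 42 − 6·1.9 = 30.6; supply price = 3 + 7.5·1.9 = 17.25.
ΔQ = 2.8889 − 1.9 = 0.9889; wedge = 30.6 − 17.25 = 13.35.
Deadweight loss = ½ × 0.9889 × 13.35 = 6.60.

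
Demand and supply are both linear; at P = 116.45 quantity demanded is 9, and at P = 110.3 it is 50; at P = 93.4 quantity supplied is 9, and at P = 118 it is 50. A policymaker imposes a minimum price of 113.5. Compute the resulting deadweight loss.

Demand slope = (110.3 − 116.45)/(50 − 9) = −0.15, so P = 117.8 − 0.15Q.
Supply slope = (118 − 93.4)/(50 − 9) = 0.6, so P = 88 + 0.6Q.
Competitive equilibrium: 117.8 − 0.15Q = 88 + 0.6Q → Q* = 39.7333, P* = 111.84.
At the floor P = 113.5, quantity demanded = (117.8 − 113.5)/0.15 = 28.6667.
Sellers' marginal cost at Q' = 28.6667: 88 + 0.6·28.6667 = 105.2.
ΔQ = 39.7333 − 28.6667 = 11.0666; wedge = 113.5 − 105.2 = 8.3.
DWL = ½ × 11.0666 × 8.3 = 45.93.

45.93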